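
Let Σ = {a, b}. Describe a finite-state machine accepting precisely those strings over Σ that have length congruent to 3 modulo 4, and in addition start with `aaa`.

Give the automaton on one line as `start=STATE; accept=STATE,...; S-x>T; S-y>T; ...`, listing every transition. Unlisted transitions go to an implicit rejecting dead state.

start=q0; accept=q5; q0-a>q1; q0-b>q2; q1-a>q3; q1-b>q4; q2-a>q4; q2-b>q4; q3-a>q5; q3-b>q6; q4-a>q6; q4-b>q6; q5-a>q7; q5-b>q7; q6-a>q8; q6-b>q8; q7-a>q9; q7-b>q9; q8-a>q2; q8-b>q2; q9-a>q10; q9-b>q10; q10-a>q5; q10-b>q5

Handle the two conditions separately and then intersect. One (4 states) tracks the input length modulo 4; the other (5 states) tracks whether the input so far still matches the prefix `aaa`. Each combined state is a pair, one component from each; accept when both components accept.
An 11-state machine:
          a    b  
>  q0     q1   q2 
   q1     q3   q4 
   q2     q4   q4 
   q3     q5   q6 
   q4     q6   q6 
 * q5     q7   q7 
   q6     q8   q8 
   q7     q9   q9 
   q8     q2   q2 
   q9    q10  q10 
   q10    q5   q5 
(> = start, * = accepting)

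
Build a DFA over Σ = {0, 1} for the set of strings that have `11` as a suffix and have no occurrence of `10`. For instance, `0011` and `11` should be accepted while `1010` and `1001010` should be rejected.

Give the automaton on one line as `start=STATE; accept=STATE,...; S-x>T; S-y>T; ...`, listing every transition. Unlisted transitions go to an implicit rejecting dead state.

Build one automaton per condition and run them in lockstep. One (3 states) tracks how much of the suffix `11` has currently been matched; the other (3 states) tracks partial matches of the forbidden pattern `10`. Each combined state is a pair, one component from each; accept when both components accept.
A 6-state machine:
       0  1 
>  A   A  B 
   B   C  D 
   C   C  E 
 * D   C  D 
   E   C  F 
   F   C  F 
(> = start, * = accepting)

start=A; accept=D; A-0>A; A-1>B; B-0>C; B-1>D; C-0>C; C-1>E; D-0>C; D-1>D; E-0>C; E-1>F; F-0>C; F-1>F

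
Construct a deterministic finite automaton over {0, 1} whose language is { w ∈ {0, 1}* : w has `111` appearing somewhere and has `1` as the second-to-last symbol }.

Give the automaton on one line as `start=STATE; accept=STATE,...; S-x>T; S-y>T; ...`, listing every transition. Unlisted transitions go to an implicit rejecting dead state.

Build one automaton per condition and run them in lockstep. One (4 states) tracks whether and how much of `111` has been seen; the other (7 states) tracks the last 2 symbols read. Each combined state is a pair, one component from each; accept when both components accept. Equivalent product states are then merged.
7 states suffice.
        0   1  
>  q0   q0  q1 
   q1   q0  q2 
   q2   q0  q3 
 * q3   q4  q3 
 * q4   q5  q6 
   q5   q5  q6 
   q6   q4  q3 
(> = start, * = accepting)

start=q0; accept=q3,q4; q0-0>q0; q0-1>q1; q1-0>q0; q1-1>q2; q2-0>q0; q2-1>q3; q3-0>q4; q3-1>q3; q4-0>q5; q4-1>q6; q5-0>q5; q5-1>q6; q6-0>q4; q6-1>q3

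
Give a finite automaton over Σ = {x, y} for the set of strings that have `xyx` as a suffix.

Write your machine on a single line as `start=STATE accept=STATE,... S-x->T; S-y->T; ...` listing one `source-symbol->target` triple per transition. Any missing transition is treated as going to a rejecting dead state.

start=s0; accept=s3; s0-x->s1; s0-y->s0; s1-x->s1; s1-y->s2; s2-x->s3; s2-y->s0; s3-x->s1; s3-y->s2

Remember how much of `xyx` the current input suffix matches. State s0 means no match yet; s1 means the last symbol is `x`; s2 means the last 2 symbols are `xy`; s3 means the last 3 symbols are `xyx`. Only s3 accepts. On a mismatch, fall back to the longest proper suffix that is still a prefix of `xyx`.
A 4-state machine:
        x   y  
>  s0   s1  s0 
   s1   s1  s2 
   s2   s3  s0 
 * s3   s1  s2 
(> = start, * = accepting)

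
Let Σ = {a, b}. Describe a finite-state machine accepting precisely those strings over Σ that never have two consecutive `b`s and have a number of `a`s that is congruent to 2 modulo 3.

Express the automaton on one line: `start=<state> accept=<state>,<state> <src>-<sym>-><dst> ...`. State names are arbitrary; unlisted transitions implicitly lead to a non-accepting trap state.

Handle the two conditions separately and then intersect. One (3 states) tracks partial matches of the forbidden pattern `bb`; the other (3 states) tracks the count of `a`s modulo 3. Each combined state is a pair, one component from each; accept when both components accept. Equivalent product states are then merged.
7 states suffice.
        a   b  
>  S0   S1  S2 
   S1   S3  S4 
   S2   S1  S5 
 * S3   S0  S6 
   S4   S3  S5 
   S5   S5  S5 
 * S6   S0  S5 
(> = start, * = accepting)

start=S0 accept=S3,S6 S0-a->S1 S0-b->S2 S1-a->S3 S1-b->S4 S2-a->S1 S2-b->S5 S3-a->S0 S3-b->S6 S4-a->S3 S4-b->S5 S5-a->S5 S5-b->S5 S6-a->S0 S6-b->S5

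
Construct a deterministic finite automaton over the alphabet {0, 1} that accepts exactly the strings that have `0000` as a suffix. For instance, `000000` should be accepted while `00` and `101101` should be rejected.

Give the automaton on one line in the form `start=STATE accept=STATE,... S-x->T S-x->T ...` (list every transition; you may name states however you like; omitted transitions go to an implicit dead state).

start=s0 accept=s4 s0-0->s1 s0-1->s0 s1-0->s2 s1-1->s0 s2-0->s3 s2-1->s0 s3-0->s4 s3-1->s0 s4-0->s4 s4-1->s0

Remember how much of `0000` the current input suffix matches. State s0 means no match yet; s1 means the last symbol is `0`; s2 means the last 2 symbols are `00`; s3 means the last 3 symbols are `000`; s4 means the last 4 symbols are `0000`. Only s4 accepts. On a mismatch, fall back to the longest proper suffix that is still a prefix of `0000`.
        0   1  
>  s0   s1  s0 
   s1   s2  s0 
   s2   s3  s0 
   s3   s4  s0 
 * s4   s4  s0 
(> = start, * = accepting)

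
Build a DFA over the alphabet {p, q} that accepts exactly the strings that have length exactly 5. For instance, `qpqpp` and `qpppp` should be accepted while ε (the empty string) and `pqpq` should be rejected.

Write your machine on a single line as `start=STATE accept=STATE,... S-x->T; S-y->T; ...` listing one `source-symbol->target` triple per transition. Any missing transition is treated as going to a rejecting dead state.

We only need to distinguish lengths 0, 1, …, 5, and '>5'. Chain A → B → C → D → E → F → G on every symbol, with G looping. Accepting states: {F}.
A 7-state machine:
       p  q 
>  A   B  B 
   B   C  C 
   C   D  D 
   D   E  E 
   E   F  F 
 * F   G  G 
   G   G  G 
(> = start, * = accepting)

start=A; accept=F; A-p->B; A-q->B; B-p->C; B-q->C; C-p->D; C-q->D; D-p->E; D-q->E; E-p->F; E-q->F; F-p->G; F-q->G; G-p->G; G-q->G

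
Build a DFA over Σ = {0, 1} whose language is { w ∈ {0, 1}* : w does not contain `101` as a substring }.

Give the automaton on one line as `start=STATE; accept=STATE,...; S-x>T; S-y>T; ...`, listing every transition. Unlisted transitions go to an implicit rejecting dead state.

start=s0; accept=s0,s1,s2; s0-0>s0; s0-1>s1; s1-0>s2; s1-1>s1; s2-0>s0; s2-1>s3; s3-0>s3; s3-1>s3

This is the complement of 'contains `101`'. Use the same substring-matching states — s0 through s3 holding how much of `101` has just been matched — but flip the accepting set: everything except the trap s3 accepts.
4 states suffice.
        0   1  
>* s0   s0  s1 
 * s1   s2  s1 
 * s2   s0  s3 
   s3   s3  s3 
(> = start, * = accepting)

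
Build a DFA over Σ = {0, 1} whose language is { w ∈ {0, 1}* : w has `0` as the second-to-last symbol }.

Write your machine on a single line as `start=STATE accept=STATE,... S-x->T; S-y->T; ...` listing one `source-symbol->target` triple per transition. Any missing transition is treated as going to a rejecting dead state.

start=q0; accept=q3,q4; q0-0->q1; q0-1->q2; q1-0->q3; q1-1->q4; q2-0->q5; q2-1->q6; q3-0->q3; q3-1->q4; q4-0->q5; q4-1->q6; q5-0->q3; q5-1->q4; q6-0->q5; q6-1->q6

A DFA must remember the last 2 symbols (since which symbol is second-to-last isn't known until the input ends). Use one state per possible window of the last ≤2 symbols; accept from those whose window starts with `0`.
7 states suffice.
        0   1  
>  q0   q1  q2 
   q1   q3  q4 
   q2   q5  q6 
 * q3   q3  q4 
 * q4   q5  q6 
   q5   q3  q4 
   q6   q5  q6 
(> = start, * = accepting)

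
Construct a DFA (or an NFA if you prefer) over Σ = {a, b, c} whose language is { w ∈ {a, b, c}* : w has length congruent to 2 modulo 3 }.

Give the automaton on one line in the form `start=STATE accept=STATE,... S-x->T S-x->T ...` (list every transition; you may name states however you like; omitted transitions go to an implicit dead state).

Count input length modulo 3: every symbol advances one step around the cycle q0 → q1 → q2 → q0. Accept at q2.
With 3 states:
        a   b   c  
>  q0   q1  q1  q1 
   q1   q2  q2  q2 
 * q2   q0  q0  q0 
(> = start, * = accepting)

start=q0 accept=q2 q0-a->q1 q0-b->q1 q0-c->q1 q1-a->q2 q1-b->q2 q1-c->q2 q2-a->q0 q2-b->q0 q2-c->q0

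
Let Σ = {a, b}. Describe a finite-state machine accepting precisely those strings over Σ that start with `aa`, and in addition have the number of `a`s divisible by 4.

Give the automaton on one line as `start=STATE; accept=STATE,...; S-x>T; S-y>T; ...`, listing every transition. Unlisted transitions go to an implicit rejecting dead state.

Build one automaton per condition and run them in lockstep. The first has 4 states tracking whether the input so far still matches the prefix `aa`; the second has 4 states tracking the count of `a`s modulo 4. A product state is a pair (one from each), accepting exactly when both do.
10 states suffice.
        a   b  
>  q0   q1  q2 
   q1   q3  q4 
   q2   q4  q2 
   q3   q5  q3 
   q4   q6  q4 
   q5   q7  q5 
   q6   q8  q6 
 * q7   q9  q7 
   q8   q2  q8 
   q9   q3  q9 
(> = start, * = accepting)

start=q0; accept=q7; q0-a>q1; q0-b>q2; q1-a>q3; q1-b>q4; q2-a>q4; q2-b>q2; q3-a>q5; q3-b>q3; q4-a>q6; q4-b>q4; q5-a>q7; q5-b>q5; q6-a>q8; q6-b>q6; q7-a>q9; q7-b>q7; q8-a>q2; q8-b>q8; q9-a>q3; q9-b>q9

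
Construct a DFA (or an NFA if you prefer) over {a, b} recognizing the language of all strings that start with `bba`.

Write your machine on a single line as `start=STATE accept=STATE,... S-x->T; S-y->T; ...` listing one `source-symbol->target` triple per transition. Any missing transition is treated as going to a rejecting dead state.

start=s0; accept=s3; s0-a->s4; s0-b->s1; s1-a->s4; s1-b->s2; s2-a->s3; s2-b->s4; s3-a->s3; s3-b->s3; s4-a->s4; s4-b->s4

Check the first 3 symbols one by one: s0 through s2 record how many have matched `bba` so far; any wrong symbol goes to the dead state s4. After all 3 match we enter the accepting sink s3.
5 states suffice.
        a   b  
>  s0   s4  s1 
   s1   s4  s2 
   s2   s3  s4 
 * s3   s3  s3 
   s4   s4  s4 
(> = start, * = accepting)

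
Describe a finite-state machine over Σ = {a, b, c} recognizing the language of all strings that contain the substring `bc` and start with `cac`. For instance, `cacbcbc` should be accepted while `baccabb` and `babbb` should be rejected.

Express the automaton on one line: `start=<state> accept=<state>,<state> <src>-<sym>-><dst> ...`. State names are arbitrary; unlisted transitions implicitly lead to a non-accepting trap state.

start=q0 accept=q6 q0-a->q1 q0-b->q1 q0-c->q2 q1-a->q1 q1-b->q1 q1-c->q1 q2-a->q3 q2-b->q1 q2-c->q1 q3-a->q1 q3-b->q1 q3-c->q4 q4-a->q4 q4-b->q5 q4-c->q4 q5-a->q4 q5-b->q5 q5-c->q6 q6-a->q6 q6-b->q6 q6-c->q6

Build one automaton per condition and run them in lockstep. One (3 states) tracks whether and how much of `bc` has been seen; the other (5 states) tracks whether the input so far still matches the prefix `cac`. Each combined state is a pair, one component from each; accept when both components accept. After merging equivalent states the machine shrinks.
7 states suffice.
        a   b   c  
>  q0   q1  q1  q2 
   q1   q1  q1  q1 
   q2   q3  q1  q1 
   q3   q1  q1  q4 
   q4   q4  q5  q4 
   q5   q4  q5  q6 
 * q6   q6  q6  q6 
(> = start, * = accepting)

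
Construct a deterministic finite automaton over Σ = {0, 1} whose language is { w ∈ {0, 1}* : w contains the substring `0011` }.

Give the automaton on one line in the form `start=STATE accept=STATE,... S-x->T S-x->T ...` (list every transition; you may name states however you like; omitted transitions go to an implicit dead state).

start=S0 accept=S4 S0-0->S1 S0-1->S0 S1-0->S2 S1-1->S0 S2-0->S2 S2-1->S3 S3-0->S1 S3-1->S4 S4-0->S4 S4-1->S4

Track how much of `0011` has been matched so far: state S0 is no progress, S4 is the absorbing accept state reached once `0011` has occurred. Intermediate states record partial matches; on a mismatch, fall back to the longest reusable overlap.
With 5 states:
        0   1  
>  S0   S1  S0 
   S1   S2  S0 
   S2   S2  S3 
   S3   S1  S4 
 * S4   S4  S4 
(> = start, * = accepting)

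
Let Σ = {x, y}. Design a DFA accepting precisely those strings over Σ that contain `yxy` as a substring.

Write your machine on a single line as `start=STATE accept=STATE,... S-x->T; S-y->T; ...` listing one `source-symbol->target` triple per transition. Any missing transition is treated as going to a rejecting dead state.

States q0..q2 record the length of the longest prefix of `yxy` that matches the current input suffix. Reaching q3 means `yxy` has been seen, and we stay there forever. Accept from q3.
A 4-state machine:
        x   y  
>  q0   q0  q1 
   q1   q2  q1 
   q2   q0  q3 
 * q3   q3  q3 
(> = start, * = accepting)

start=q0; accept=q3; q0-x->q0; q0-y->q1; q1-x->q2; q1-y->q1; q2-x->q0; q2-y->q3; q3-x->q3; q3-y->q3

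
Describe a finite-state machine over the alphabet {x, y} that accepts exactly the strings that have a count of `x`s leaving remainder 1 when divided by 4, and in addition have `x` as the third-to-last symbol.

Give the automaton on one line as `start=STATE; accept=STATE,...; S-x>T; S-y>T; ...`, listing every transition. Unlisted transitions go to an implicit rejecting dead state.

start=s0; accept=s5,s9,s12,s13; s0-x>s1; s0-y>s0; s1-x>s2; s1-y>s3; s2-x>s4; s2-y>s2; s3-x>s2; s3-y>s5; s4-x>s6; s4-y>s7; s5-x>s2; s5-y>s8; s6-x>s9; s6-y>s10; s7-x>s11; s7-y>s7; s8-x>s2; s8-y>s8; s9-x>s2; s9-y>s12; s10-x>s13; s10-y>s0; s11-x>s14; s11-y>s10; s12-x>s2; s12-y>s5; s13-x>s2; s13-y>s3; s14-x>s2; s14-y>s12

Run two small machines in parallel and take their product. The first has 4 states tracking the count of `x`s modulo 4; the second has 15 states tracking the last 3 symbols read. A product state is a pair (one from each), accepting exactly when both do. After merging equivalent states the machine shrinks.
A 15-state machine:
          x    y  
>  s0     s1   s0 
   s1     s2   s3 
   s2     s4   s2 
   s3     s2   s5 
   s4     s6   s7 
 * s5     s2   s8 
   s6     s9  s10 
   s7    s11   s7 
   s8     s2   s8 
 * s9     s2  s12 
   s10   s13   s0 
   s11   s14  s10 
 * s12    s2   s5 
 * s13    s2   s3 
   s14    s2  s12 
(> = start, * = accepting)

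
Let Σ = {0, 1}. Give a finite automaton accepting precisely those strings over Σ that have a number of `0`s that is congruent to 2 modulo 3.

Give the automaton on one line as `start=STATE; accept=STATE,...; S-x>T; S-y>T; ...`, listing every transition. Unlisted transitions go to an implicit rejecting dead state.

Keep the running count of `0`s modulo 3: each `0` advances along the cycle q0 → q1 → q2 → q0 while other symbols loop. Accept at q2.
        0   1  
>  q0   q1  q0 
   q1   q2  q1 
 * q2   q0  q2 
(> = start, * = accepting)

start=q0; accept=q2; q0-0>q1; q0-1>q0; q1-0>q2; q1-1>q1; q2-0>q0; q2-1>q2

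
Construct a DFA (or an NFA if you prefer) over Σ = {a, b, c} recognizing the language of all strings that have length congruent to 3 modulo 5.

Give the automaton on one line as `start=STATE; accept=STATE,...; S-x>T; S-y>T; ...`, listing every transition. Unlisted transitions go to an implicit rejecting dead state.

Count input length modulo 5: every symbol advances one step around the cycle s0 → s1 → s2 → s3 → s4 → s0. Accept at s3.
With 5 states:
        a   b   c  
>  s0   s1  s1  s1 
   s1   s2  s2  s2 
   s2   s3  s3  s3 
 * s3   s4  s4  s4 
   s4   s0  s0  s0 
(> = start, * = accepting)

start=s0; accept=s3; s0-a>s1; s0-b>s1; s0-c>s1; s1-a>s2; s1-b>s2; s1-c>s2; s2-a>s3; s2-b>s3; s2-c>s3; s3-a>s4; s3-b>s4; s3-c>s4; s4-a>s0; s4-b>s0; s4-c>s0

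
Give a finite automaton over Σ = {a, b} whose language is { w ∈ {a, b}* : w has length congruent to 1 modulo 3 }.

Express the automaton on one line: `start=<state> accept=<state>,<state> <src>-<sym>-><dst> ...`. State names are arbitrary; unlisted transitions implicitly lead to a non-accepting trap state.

Count input length modulo 3: every symbol advances one step around the cycle s0 → s1 → s2 → s0. Accept at s1.
3 states suffice.
        a   b  
>  s0   s1  s1 
 * s1   s2  s2 
   s2   s0  s0 
(> = start, * = accepting)

start=s0 accept=s1 s0-a->s1 s0-b->s1 s1-a->s2 s1-b->s2 s2-a->s0 s2-b->s0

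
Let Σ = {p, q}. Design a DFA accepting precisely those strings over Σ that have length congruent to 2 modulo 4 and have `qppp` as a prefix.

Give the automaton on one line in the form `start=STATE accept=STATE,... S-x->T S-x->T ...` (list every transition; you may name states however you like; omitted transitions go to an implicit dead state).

start=A accept=K A-p->B A-q->C B-p->D B-q->D C-p->E C-q->D D-p->F D-q->F E-p->G E-q->F F-p->H F-q->H G-p->I G-q->H H-p->B H-q->B I-p->J I-q->J J-p->K J-q->K K-p->L K-q->L L-p->I L-q->I

Run two small machines in parallel and take their product. The first has 4 states tracking the input length modulo 4; the second has 6 states tracking whether the input so far still matches the prefix `qppp`. A product state is a pair (one from each), accepting exactly when both do.
12 states suffice.
       p  q 
>  A   B  C 
   B   D  D 
   C   E  D 
   D   F  F 
   E   G  F 
   F   H  H 
   G   I  H 
   H   B  B 
   I   J  J 
   J   K  K 
 * K   L  L 
   L   I  I 
(> = start, * = accepting)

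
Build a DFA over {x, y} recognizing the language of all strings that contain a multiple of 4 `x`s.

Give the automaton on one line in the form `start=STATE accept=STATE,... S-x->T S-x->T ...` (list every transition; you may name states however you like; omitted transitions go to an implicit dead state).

start=q0 accept=q0 q0-x->q1 q0-y->q0 q1-x->q2 q1-y->q1 q2-x->q3 q2-y->q2 q3-x->q0 q3-y->q3

The only thing that matters is how many `x`s have appeared, reduced mod 4. Use one state per residue: q0 for 0, …, q3 for 3. Reading `x` moves to the next residue; anything else stays put. q0 is accepting.
        x   y  
>* q0   q1  q0 
   q1   q2  q1 
   q2   q3  q2 
   q3   q0  q3 
(> = start, * = accepting)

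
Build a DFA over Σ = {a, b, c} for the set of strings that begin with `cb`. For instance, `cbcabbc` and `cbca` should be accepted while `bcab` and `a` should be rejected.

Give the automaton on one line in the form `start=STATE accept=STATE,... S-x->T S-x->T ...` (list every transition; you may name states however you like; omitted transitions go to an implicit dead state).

start=S0 accept=S2 S0-a->S3 S0-b->S3 S0-c->S1 S1-a->S3 S1-b->S2 S1-c->S3 S2-a->S2 S2-b->S2 S2-c->S2 S3-a->S3 S3-b->S3 S3-c->S3

Check the first 2 symbols one by one: S0 through S1 record how many have matched `cb` so far; any wrong symbol goes to the dead state S3. After all 2 match we enter the accepting sink S2.
With 4 states:
        a   b   c  
>  S0   S3  S3  S1 
   S1   S3  S2  S3 
 * S2   S2  S2  S2 
   S3   S3  S3  S3 
(> = start, * = accepting)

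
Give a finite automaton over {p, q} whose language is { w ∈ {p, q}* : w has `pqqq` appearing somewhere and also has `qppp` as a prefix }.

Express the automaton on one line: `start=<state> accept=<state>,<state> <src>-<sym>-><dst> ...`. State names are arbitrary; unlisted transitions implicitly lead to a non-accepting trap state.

Run two small machines in parallel and take their product. The first has 5 states tracking whether and how much of `pqqq` has been seen; the second has 6 states tracking whether the input so far still matches the prefix `qppp`. A product state is a pair (one from each), accepting exactly when both do. Minimizing collapses redundant product states.
9 states suffice.
        p   q  
>  s0   s1  s2 
   s1   s1  s1 
   s2   s3  s1 
   s3   s4  s1 
   s4   s5  s1 
   s5   s5  s6 
   s6   s5  s7 
   s7   s5  s8 
 * s8   s8  s8 
(> = start, * = accepting)

start=s0 accept=s8 s0-p->s1 s0-q->s2 s1-p->s1 s1-q->s1 s2-p->s3 s2-q->s1 s3-p->s4 s3-q->s1 s4-p->s5 s4-q->s1 s5-p->s5 s5-q->s6 s6-p->s5 s6-q->s7 s7-p->s5 s7-q->s8 s8-p->s8 s8-q->s8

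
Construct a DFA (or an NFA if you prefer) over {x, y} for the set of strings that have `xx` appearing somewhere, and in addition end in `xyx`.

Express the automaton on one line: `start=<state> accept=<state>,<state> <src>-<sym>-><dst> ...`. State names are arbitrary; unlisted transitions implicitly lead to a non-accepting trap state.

start=s0 accept=s4 s0-x->s1 s0-y->s0 s1-x->s2 s1-y->s0 s2-x->s2 s2-y->s3 s3-x->s4 s3-y->s5 s4-x->s2 s4-y->s3 s5-x->s2 s5-y->s5

Handle the two conditions separately and then intersect. One (3 states) tracks whether and how much of `xx` has been seen; the other (4 states) tracks how much of the suffix `xyx` has currently been matched. Each combined state is a pair, one component from each; accept when both components accept. After merging equivalent states the machine shrinks.
6 states suffice.
        x   y  
>  s0   s1  s0 
   s1   s2  s0 
   s2   s2  s3 
   s3   s4  s5 
 * s4   s2  s3 
   s5   s2  s5 
(> = start, * = accepting)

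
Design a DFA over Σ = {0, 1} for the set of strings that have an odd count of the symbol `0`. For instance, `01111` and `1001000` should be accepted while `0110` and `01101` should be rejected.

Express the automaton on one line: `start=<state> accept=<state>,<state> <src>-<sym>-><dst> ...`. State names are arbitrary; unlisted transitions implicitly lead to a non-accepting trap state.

The only thing that matters is how many `0`s have appeared, reduced mod 2. Use one state per residue: s0 for 0, …, s1 for 1. Reading `0` moves to the next residue; anything else stays put. s1 is accepting.
        0   1  
>  s0   s1  s0 
 * s1   s0  s1 
(> = start, * = accepting)

start=s0 accept=s1 s0-0->s1 s0-1->s0 s1-0->s0 s1-1->s1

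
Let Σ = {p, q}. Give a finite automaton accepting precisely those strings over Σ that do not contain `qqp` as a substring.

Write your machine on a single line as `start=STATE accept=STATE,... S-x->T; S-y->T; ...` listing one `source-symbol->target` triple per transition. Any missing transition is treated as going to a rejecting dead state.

start=S0; accept=S0,S1,S2; S0-p->S0; S0-q->S1; S1-p->S0; S1-q->S2; S2-p->S3; S2-q->S2; S3-p->S3; S3-q->S3

Track partial matches of the forbidden pattern `qqp`. State S3 is a dead state reached once `qqp` has occurred; every other state accepts. S0 means no part of `qqp` is currently matched.
With 4 states:
        p   q  
>* S0   S0  S1 
 * S1   S0  S2 
 * S2   S3  S2 
   S3   S3  S3 
(> = start, * = accepting)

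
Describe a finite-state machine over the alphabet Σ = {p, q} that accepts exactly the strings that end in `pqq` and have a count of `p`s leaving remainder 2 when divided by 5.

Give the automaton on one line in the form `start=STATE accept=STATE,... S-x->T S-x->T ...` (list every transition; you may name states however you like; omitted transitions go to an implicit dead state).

Handle the two conditions separately and then intersect. The first has 4 states tracking how much of the suffix `pqq` has currently been matched; the second has 5 states tracking the count of `p`s modulo 5. A product state is a pair (one from each), accepting exactly when both do. Equivalent product states are then merged.
        p   q  
>  s0   s1  s0 
   s1   s2  s1 
   s2   s3  s4 
   s3   s5  s3 
   s4   s3  s6 
   s5   s0  s5 
 * s6   s3  s7 
   s7   s3  s7 
(> = start, * = accepting)

start=s0 accept=s6 s0-p->s1 s0-q->s0 s1-p->s2 s1-q->s1 s2-p->s3 s2-q->s4 s3-p->s5 s3-q->s3 s4-p->s3 s4-q->s6 s5-p->s0 s5-q->s5 s6-p->s3 s6-q->s7 s7-p->s3 s7-q->s7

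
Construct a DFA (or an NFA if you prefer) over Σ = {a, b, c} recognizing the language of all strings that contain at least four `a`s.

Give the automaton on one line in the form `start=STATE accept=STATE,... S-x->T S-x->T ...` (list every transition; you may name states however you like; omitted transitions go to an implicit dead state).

start=q0 accept=q4,q5 q0-a->q1 q0-b->q0 q0-c->q0 q1-a->q2 q1-b->q1 q1-c->q1 q2-a->q3 q2-b->q2 q2-c->q2 q3-a->q4 q3-b->q3 q3-c->q3 q4-a->q5 q4-b->q4 q4-c->q4 q5-a->q5 q5-b->q5 q5-c->q5

Only the number of `a`s matters, and only up to 5. Make a chain q0 → q1 → q2 → q3 → q4 → q5 advanced by each `a` (with q5 absorbing); every other symbol self-loops. The accepting set is {q4, q5}.
6 states suffice.
        a   b   c  
>  q0   q1  q0  q0 
   q1   q2  q1  q1 
   q2   q3  q2  q2 
   q3   q4  q3  q3 
 * q4   q5  q4  q4 
 * q5   q5  q5  q5 
(> = start, * = accepting)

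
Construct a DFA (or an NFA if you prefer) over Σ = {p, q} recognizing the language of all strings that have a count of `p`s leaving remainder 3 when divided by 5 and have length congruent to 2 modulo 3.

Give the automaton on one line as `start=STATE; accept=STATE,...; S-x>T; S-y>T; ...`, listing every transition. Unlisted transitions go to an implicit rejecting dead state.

Run two small machines in parallel and take their product. The first has 5 states tracking the count of `p`s modulo 5; the second has 3 states tracking the input length modulo 3. A product state is a pair (one from each), accepting exactly when both do.
15 states suffice.
          p    q  
>  s0     s1   s2 
   s1     s3   s4 
   s2     s4   s5 
   s3     s6   s7 
   s4     s7   s8 
   s5     s8   s0 
   s6     s9  s10 
   s7    s10  s11 
   s8    s11   s1 
   s9     s5  s12 
   s10   s12  s13 
   s11   s13   s3 
   s12    s0  s14 
 * s13   s14   s6 
   s14    s2   s9 
(> = start, * = accepting)

start=s0; accept=s13; s0-p>s1; s0-q>s2; s1-p>s3; s1-q>s4; s2-p>s4; s2-q>s5; s3-p>s6; s3-q>s7; s4-p>s7; s4-q>s8; s5-p>s8; s5-q>s0; s6-p>s9; s6-q>s10; s7-p>s10; s7-q>s11; s8-p>s11; s8-q>s1; s9-p>s5; s9-q>s12; s10-p>s12; s10-q>s13; s11-p>s13; s11-q>s3; s12-p>s0; s12-q>s14; s13-p>s14; s13-q>s6; s14-p>s2; s14-q>s9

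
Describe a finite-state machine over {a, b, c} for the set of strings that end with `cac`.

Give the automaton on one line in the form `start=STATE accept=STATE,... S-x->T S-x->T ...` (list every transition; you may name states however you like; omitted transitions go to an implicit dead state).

start=q0 accept=q3 q0-a->q0 q0-b->q0 q0-c->q1 q1-a->q2 q1-b->q0 q1-c->q1 q2-a->q0 q2-b->q0 q2-c->q3 q3-a->q2 q3-b->q0 q3-c->q1

Remember how much of `cac` the current input suffix matches. State q0 means no match yet; q1 means the last symbol is `c`; q2 means the last 2 symbols are `ca`; q3 means the last 3 symbols are `cac`. Only q3 accepts. On a mismatch, fall back to the longest proper suffix that is still a prefix of `cac`.
A 4-state machine:
        a   b   c  
>  q0   q0  q0  q1 
   q1   q2  q0  q1 
   q2   q0  q0  q3 
 * q3   q2  q0  q1 
(> = start, * = accepting)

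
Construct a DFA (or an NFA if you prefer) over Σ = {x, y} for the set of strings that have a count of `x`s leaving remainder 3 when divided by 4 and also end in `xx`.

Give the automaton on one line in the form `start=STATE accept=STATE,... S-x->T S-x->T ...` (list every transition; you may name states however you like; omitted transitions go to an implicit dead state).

start=q0 accept=q3 q0-x->q1 q0-y->q0 q1-x->q2 q1-y->q1 q2-x->q3 q2-y->q4 q3-x->q0 q3-y->q5 q4-x->q5 q4-y->q4 q5-x->q0 q5-y->q5

Handle the two conditions separately and then intersect. One (4 states) tracks the count of `x`s modulo 4; the other (3 states) tracks how much of the suffix `xx` has currently been matched. Each combined state is a pair, one component from each; accept when both components accept. After merging equivalent states the machine shrinks.
A 6-state machine:
        x   y  
>  q0   q1  q0 
   q1   q2  q1 
   q2   q3  q4 
 * q3   q0  q5 
   q4   q5  q4 
   q5   q0  q5 
(> = start, * = accepting)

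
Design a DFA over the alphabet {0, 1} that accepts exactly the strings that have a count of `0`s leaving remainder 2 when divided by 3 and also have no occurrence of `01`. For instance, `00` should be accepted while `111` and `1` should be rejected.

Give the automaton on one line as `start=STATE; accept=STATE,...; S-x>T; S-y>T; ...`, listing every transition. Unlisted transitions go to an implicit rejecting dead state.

Build one automaton per condition and run them in lockstep. One (3 states) tracks the count of `0`s modulo 3; the other (3 states) tracks partial matches of the forbidden pattern `01`. Each combined state is a pair, one component from each; accept when both components accept. Equivalent product states are then merged.
With 5 states:
       0  1 
>  A   B  A 
   B   C  D 
 * C   E  D 
   D   D  D 
   E   B  D 
(> = start, * = accepting)

start=A; accept=C; A-0>B; A-1>A; B-0>C; B-1>D; C-0>E; C-1>D; D-0>D; D-1>D; E-0>B; E-1>D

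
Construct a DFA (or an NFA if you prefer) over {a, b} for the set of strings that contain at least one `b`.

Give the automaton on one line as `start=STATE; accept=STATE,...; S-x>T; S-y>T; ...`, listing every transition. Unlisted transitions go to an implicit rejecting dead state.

Count `b`s, saturating at 2: state s0 means no `b` yet, s1 means one `b` seen, s2 means more than one. Each `b` increments (capped at s2); other symbols loop. Accept from {s1, s2}.
        a   b  
>  s0   s0  s1 
 * s1   s1  s2 
 * s2   s2  s2 
(> = start, * = accepting)

start=s0; accept=s1,s2; s0-a>s0; s0-b>s1; s1-a>s1; s1-b>s2; s2-a>s2; s2-b>s2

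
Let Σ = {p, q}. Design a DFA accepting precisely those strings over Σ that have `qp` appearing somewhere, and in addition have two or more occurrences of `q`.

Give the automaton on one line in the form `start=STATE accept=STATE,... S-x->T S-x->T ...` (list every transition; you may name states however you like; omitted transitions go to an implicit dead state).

Run two small machines in parallel and take their product. One (3 states) tracks whether and how much of `qp` has been seen; the other (4 states) tracks the count of `q`s, saturating at 3. Each combined state is a pair, one component from each; accept when both components accept. Minimizing collapses redundant product states.
5 states suffice.
       p  q 
>  A   A  B 
   B   C  D 
   C   C  E 
   D   E  D 
 * E   E  E 
(> = start, * = accepting)

start=A accept=E A-p->A A-q->B B-p->C B-q->D C-p->C C-q->E D-p->E D-q->D E-p->E E-q->E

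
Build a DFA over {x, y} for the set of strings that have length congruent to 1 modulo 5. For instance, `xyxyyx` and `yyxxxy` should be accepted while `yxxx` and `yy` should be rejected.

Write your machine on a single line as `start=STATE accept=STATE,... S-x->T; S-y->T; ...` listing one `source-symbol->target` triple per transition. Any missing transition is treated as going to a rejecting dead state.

start=A; accept=B; A-x->B; A-y->B; B-x->C; B-y->C; C-x->D; C-y->D; D-x->E; D-y->E; E-x->A; E-y->A

Only the length mod 5 matters, so use a 5-cycle: from any state, every input symbol moves to the next state, wrapping E back to A. Mark B accepting.
5 states suffice.
       x  y 
>  A   B  B 
 * B   C  C 
   C   D  D 
   D   E  E 
   E   A  A 
(> = start, * = accepting)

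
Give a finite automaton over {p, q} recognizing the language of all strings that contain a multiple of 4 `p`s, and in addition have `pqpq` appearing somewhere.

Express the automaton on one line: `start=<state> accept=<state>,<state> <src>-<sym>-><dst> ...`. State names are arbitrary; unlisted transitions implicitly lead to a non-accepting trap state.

start=A accept=S A-p->B A-q->A B-p->C B-q->D C-p->E C-q->F D-p->G D-q->H E-p->I E-q->J F-p->K F-q->L G-p->E G-q->M H-p->C H-q->H I-p->B I-q->N J-p->O J-q->P K-p->I K-q->Q L-p->E L-q->L M-p->Q M-q->M N-p->R N-q->A O-p->B O-q->S P-p->I P-q->P Q-p->S Q-q->Q R-p->C R-q->T S-p->T S-q->S T-p->M T-q->T

Handle the two conditions separately and then intersect. The first has 4 states tracking the count of `p`s modulo 4; the second has 5 states tracking whether and how much of `pqpq` has been seen. A product state is a pair (one from each), accepting exactly when both do.
With 20 states:
       p  q 
>  A   B  A 
   B   C  D 
   C   E  F 
   D   G  H 
   E   I  J 
   F   K  L 
   G   E  M 
   H   C  H 
   I   B  N 
   J   O  P 
   K   I  Q 
   L   E  L 
   M   Q  M 
   N   R  A 
   O   B  S 
   P   I  P 
   Q   S  Q 
   R   C  T 
 * S   T  S 
   T   M  T 
(> = start, * = accepting)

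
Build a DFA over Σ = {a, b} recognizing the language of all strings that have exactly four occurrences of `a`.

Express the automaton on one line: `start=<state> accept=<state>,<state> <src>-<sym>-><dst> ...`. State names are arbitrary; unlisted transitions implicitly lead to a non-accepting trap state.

start=s0 accept=s4 s0-a->s1 s0-b->s0 s1-a->s2 s1-b->s1 s2-a->s3 s2-b->s2 s3-a->s4 s3-b->s3 s4-a->s5 s4-b->s4 s5-a->s5 s5-b->s5

Only the number of `a`s matters, and only up to 5. Make a chain s0 → s1 → s2 → s3 → s4 → s5 advanced by each `a` (with s5 absorbing); every other symbol self-loops. The accepting set is {s4}.
6 states suffice.
        a   b  
>  s0   s1  s0 
   s1   s2  s1 
   s2   s3  s2 
   s3   s4  s3 
 * s4   s5  s4 
   s5   s5  s5 
(> = start, * = accepting)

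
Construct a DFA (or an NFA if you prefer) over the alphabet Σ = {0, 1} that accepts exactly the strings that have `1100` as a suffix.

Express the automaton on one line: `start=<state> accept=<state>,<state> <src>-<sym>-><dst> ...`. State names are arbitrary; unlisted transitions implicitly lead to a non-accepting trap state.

Let each state record the length of the longest suffix of the input read so far that is also a prefix of `1100`. s1 means the last symbol is `1`; s2 means the last 2 symbols are `11`; s3 means the last 3 symbols are `110`; s4 means the last 4 symbols are `1100`. Accept only at s4, where the string currently ends in `1100`.
5 states suffice.
        0   1  
>  s0   s0  s1 
   s1   s0  s2 
   s2   s3  s2 
   s3   s4  s1 
 * s4   s0  s1 
(> = start, * = accepting)

start=s0 accept=s4 s0-0->s0 s0-1->s1 s1-0->s0 s1-1->s2 s2-0->s3 s2-1->s2 s3-0->s4 s3-1->s1 s4-0->s0 s4-1->s1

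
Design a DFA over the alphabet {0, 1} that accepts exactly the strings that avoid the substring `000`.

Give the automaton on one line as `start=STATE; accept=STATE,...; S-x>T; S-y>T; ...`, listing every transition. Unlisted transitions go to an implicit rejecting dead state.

Track partial matches of the forbidden pattern `000`. State s3 is a dead state reached once `000` has occurred; every other state accepts. s0 means no part of `000` is currently matched.
4 states suffice.
        0   1  
>* s0   s1  s0 
 * s1   s2  s0 
 * s2   s3  s0 
   s3   s3  s3 
(> = start, * = accepting)

start=s0; accept=s0,s1,s2; s0-0>s1; s0-1>s0; s1-0>s2; s1-1>s0; s2-0>s3; s2-1>s0; s3-0>s3; s3-1>s3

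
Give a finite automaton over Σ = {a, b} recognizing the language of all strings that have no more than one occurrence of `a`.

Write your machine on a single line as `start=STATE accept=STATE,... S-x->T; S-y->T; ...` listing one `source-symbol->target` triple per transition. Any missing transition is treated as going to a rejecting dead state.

Count `a`s, saturating at 2: state q0 means no `a` yet, q1 means one `a` seen, q2 means more than one. Each `a` increments (capped at q2); other symbols loop. Accept from {q0, q1}.
        a   b  
>* q0   q1  q0 
 * q1   q2  q1 
   q2   q2  q2 
(> = start, * = accepting)

start=q0; accept=q0,q1; q0-a->q1; q0-b->q0; q1-a->q2; q1-b->q1; q2-a->q2; q2-b->q2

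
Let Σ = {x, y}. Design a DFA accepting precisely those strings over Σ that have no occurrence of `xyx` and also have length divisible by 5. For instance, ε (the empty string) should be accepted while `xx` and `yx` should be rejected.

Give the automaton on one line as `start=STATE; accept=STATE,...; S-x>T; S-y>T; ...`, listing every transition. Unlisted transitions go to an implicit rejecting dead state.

start=s0; accept=s0,s13,s14; s0-x>s1; s0-y>s2; s1-x>s3; s1-y>s4; s2-x>s3; s2-y>s5; s3-x>s6; s3-y>s7; s4-x>s8; s4-y>s9; s5-x>s6; s5-y>s9; s6-x>s10; s6-y>s11; s7-x>s8; s7-y>s12; s8-x>s8; s8-y>s8; s9-x>s10; s9-y>s12; s10-x>s13; s10-y>s14; s11-x>s8; s11-y>s0; s12-x>s13; s12-y>s0; s13-x>s1; s13-y>s15; s14-x>s8; s14-y>s2; s15-x>s8; s15-y>s5

Build one automaton per condition and run them in lockstep. The first has 4 states tracking partial matches of the forbidden pattern `xyx`; the second has 5 states tracking the input length modulo 5. A product state is a pair (one from each), accepting exactly when both do. Minimizing collapses redundant product states.
16 states suffice.
          x    y  
>* s0     s1   s2 
   s1     s3   s4 
   s2     s3   s5 
   s3     s6   s7 
   s4     s8   s9 
   s5     s6   s9 
   s6    s10  s11 
   s7     s8  s12 
   s8     s8   s8 
   s9    s10  s12 
   s10   s13  s14 
   s11    s8   s0 
   s12   s13   s0 
 * s13    s1  s15 
 * s14    s8   s2 
   s15    s8   s5 
(> = start, * = accepting)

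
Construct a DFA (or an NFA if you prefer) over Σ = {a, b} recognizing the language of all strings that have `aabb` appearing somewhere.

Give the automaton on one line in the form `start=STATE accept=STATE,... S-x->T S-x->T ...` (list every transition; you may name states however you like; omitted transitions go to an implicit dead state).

States q0..q3 record the length of the longest prefix of `aabb` that matches the current input suffix. Reaching q4 means `aabb` has been seen, and we stay there forever. Accept from q4.
A 5-state machine:
        a   b  
>  q0   q1  q0 
   q1   q2  q0 
   q2   q2  q3 
   q3   q1  q4 
 * q4   q4  q4 
(> = start, * = accepting)

start=q0 accept=q4 q0-a->q1 q0-b->q0 q1-a->q2 q1-b->q0 q2-a->q2 q2-b->q3 q3-a->q1 q3-b->q4 q4-a->q4 q4-b->q4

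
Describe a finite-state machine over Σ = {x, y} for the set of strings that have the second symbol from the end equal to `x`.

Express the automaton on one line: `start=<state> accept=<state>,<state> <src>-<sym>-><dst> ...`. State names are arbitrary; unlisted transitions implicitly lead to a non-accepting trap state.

Because acceptance depends on a position counted from the end, the machine has to buffer the most recent 2 symbols. Make each state the string of the last up-to-2 symbols read; on input `x` shift the window left and append `x`. Accept when the buffered window has length 2 and begins with `x`.
       x  y 
>  A   B  C 
   B   D  E 
   C   F  G 
 * D   D  E 
 * E   F  G 
   F   D  E 
   G   F  G 
(> = start, * = accepting)

start=A accept=D,E A-x->B A-y->C B-x->D B-y->E C-x->F C-y->G D-x->D D-y->E E-x->F E-y->G F-x->D F-y->E G-x->F G-y->G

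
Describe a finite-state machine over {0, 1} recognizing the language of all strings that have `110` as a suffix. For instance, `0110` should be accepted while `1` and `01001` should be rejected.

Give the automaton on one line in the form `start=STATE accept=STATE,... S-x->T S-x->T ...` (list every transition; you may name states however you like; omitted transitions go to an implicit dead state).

start=A accept=D A-0->A A-1->B B-0->A B-1->C C-0->D C-1->C D-0->A D-1->B

Let each state record the length of the longest suffix of the input read so far that is also a prefix of `110`. B means the last symbol is `1`; C means the last 2 symbols are `11`; D means the last 3 symbols are `110`. Accept only at D, where the string currently ends in `110`.
A 4-state machine:
       0  1 
>  A   A  B 
   B   A  C 
   C   D  C 
 * D   A  B 
(> = start, * = accepting)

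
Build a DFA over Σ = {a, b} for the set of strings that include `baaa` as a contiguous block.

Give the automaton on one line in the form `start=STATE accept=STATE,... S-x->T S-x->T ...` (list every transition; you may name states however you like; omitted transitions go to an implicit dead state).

start=q0 accept=q4 q0-a->q0 q0-b->q1 q1-a->q2 q1-b->q1 q2-a->q3 q2-b->q1 q3-a->q4 q3-b->q1 q4-a->q4 q4-b->q4

Track how much of `baaa` has been matched so far: state q0 is no progress, q4 is the absorbing accept state reached once `baaa` has occurred. Intermediate states record partial matches; on a mismatch, fall back to the longest reusable overlap.
A 5-state machine:
        a   b  
>  q0   q0  q1 
   q1   q2  q1 
   q2   q3  q1 
   q3   q4  q1 
 * q4   q4  q4 
(> = start, * = accepting)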